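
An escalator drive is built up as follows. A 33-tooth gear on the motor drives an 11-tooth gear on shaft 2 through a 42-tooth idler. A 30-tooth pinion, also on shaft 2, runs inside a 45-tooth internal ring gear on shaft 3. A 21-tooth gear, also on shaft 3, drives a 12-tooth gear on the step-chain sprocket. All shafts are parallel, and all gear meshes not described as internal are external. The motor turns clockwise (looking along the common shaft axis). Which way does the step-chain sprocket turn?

anticlockwise

the motor → shaft 2: driver → idler → driven is 2 external meshes, 2 reversals → CW.
shaft 2 → shaft 3: internal mesh, same direction → CW.
shaft 3 → the step-chain sprocket: external mesh, 1 reversal → CCW.
3 reversals in total — an odd number — so the step-chain sprocket turns opposite to the motor.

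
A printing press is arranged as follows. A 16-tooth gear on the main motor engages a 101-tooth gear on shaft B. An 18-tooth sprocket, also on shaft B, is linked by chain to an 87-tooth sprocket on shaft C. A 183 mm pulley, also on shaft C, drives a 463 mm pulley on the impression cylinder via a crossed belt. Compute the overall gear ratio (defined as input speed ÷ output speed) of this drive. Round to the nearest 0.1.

Each stage contributes driven/driver: gear mesh 101/16 = 6.3125, chain 87/18 = 4.8333, belt 463/183 = 2.5301.
Overall: 6.3125 × 4.8333 × 2.5301 = 77.193.

77.2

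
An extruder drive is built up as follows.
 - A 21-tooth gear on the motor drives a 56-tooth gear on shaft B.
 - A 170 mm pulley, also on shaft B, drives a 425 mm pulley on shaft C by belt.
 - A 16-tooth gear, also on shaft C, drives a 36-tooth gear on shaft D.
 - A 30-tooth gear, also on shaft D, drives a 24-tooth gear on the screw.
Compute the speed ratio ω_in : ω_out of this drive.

12

Each stage contributes driven/driver: gear mesh 56/21 = 2.6667, belt 425/170 = 2.5, gear mesh 36/16 = 2.25, gear mesh 24/30 = 0.8.
Overall: 2.6667 × 2.5 × 2.25 × 0.8 = 12.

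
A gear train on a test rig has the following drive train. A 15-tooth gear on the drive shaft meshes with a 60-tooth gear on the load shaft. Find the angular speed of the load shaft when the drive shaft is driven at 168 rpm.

42 rpm

gear mesh 60/15 = 4 → 168/4 = 42 rpm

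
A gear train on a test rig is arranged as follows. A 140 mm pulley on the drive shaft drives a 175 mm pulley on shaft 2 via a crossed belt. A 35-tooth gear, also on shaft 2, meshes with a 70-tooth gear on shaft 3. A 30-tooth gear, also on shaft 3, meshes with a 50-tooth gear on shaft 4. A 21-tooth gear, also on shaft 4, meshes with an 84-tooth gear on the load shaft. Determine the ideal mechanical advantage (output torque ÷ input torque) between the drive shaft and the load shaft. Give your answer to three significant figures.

16.7

Each stage contributes driven/driver: belt 175/140 = 1.25, gear mesh 70/35 = 2, gear mesh 50/30 = 1.6667, gear mesh 84/21 = 4.
Overall: 1.25 × 2 × 1.6667 × 4 = 16.667.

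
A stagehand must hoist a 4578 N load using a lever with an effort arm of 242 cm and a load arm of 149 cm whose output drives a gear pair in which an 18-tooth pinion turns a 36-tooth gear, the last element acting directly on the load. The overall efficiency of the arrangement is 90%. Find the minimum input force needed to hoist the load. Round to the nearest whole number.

Lever MA = effort arm / load arm = 242/149 = 1.6242.
Gear pair MA = 36/18 = 2.
Combined ideal MA = 1.6242 × 2 = 3.2483.
Actual MA = 3.2483 × 0.90 = 2.9235.
Effort = load / actual MA = 4578 / 2.9235 = 1565.9 N.

1566 N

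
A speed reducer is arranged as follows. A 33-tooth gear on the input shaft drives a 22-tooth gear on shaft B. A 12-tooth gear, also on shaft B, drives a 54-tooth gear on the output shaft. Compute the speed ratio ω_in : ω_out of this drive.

3

Each stage contributes driven/driver: gear mesh 22/33 = 0.66667, gear mesh 54/12 = 4.5.
Overall: 0.66667 × 4.5 = 3.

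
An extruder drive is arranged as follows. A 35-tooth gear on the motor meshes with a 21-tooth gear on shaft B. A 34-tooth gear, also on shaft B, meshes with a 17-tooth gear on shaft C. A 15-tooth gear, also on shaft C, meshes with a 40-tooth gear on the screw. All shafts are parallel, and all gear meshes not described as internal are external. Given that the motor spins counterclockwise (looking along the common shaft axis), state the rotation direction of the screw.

clockwise

the motor → shaft B: external mesh, 1 reversal → CW.
shaft B → shaft C: external mesh, 1 reversal → CCW.
shaft C → the screw: external mesh, 1 reversal → CW.
3 reversals in total — an odd number — so the screw turns opposite to the motor.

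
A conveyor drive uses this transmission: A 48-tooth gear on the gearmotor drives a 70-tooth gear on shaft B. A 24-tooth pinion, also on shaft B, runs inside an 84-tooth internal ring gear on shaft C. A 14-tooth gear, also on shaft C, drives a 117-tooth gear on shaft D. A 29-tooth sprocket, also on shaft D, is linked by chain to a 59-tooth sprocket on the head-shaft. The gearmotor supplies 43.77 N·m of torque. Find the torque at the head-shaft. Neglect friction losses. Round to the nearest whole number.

3799 N·m

Gear mesh: ratio = 70/48 = 1.4583; torque at shaft B = 43.77 × 1.4583 = 63.831 N·m.
Internal gear: ratio = 84/24 = 3.5; torque at shaft C = 63.831 × 3.5 = 223.41 N·m.
Gear mesh: ratio = 117/14 = 8.3571; torque at shaft D = 223.41 × 8.3571 = 1867.1 N·m.
Chain: ratio = 59/29 = 2.0345; torque at the head-shaft = 1867.1 × 2.0345 = 3798.5 N·m.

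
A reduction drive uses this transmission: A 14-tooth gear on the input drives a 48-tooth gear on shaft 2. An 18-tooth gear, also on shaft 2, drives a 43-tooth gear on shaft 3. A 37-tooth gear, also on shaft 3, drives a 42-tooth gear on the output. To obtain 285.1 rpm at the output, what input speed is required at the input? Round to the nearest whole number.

Overall ratio R = 3.4286 × 2.3889 × 1.1351 = 9.2973.
Required input speed = output speed × R = 285.1 × 9.2973 = 2650.7 rpm.

2651 rpm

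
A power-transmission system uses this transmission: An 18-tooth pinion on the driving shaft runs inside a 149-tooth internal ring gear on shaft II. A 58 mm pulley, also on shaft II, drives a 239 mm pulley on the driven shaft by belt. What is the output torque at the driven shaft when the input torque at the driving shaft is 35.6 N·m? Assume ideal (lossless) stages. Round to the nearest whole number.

1214 N·m

After the internal gear (149/18): 35.6 × 8.2778 = 294.69 N·m
After the belt (239/58): 294.69 × 4.1207 = 1214.3 N·m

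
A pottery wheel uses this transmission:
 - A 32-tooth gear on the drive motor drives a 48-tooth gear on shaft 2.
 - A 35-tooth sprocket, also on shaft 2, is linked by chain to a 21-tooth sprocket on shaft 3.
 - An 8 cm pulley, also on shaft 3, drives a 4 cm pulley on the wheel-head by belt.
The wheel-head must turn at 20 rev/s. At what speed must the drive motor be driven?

9 rev/s

Overall ratio R = 1.5 × 0.6 × 0.5 = 0.45.
Required input speed = output speed × R = 20 × 0.45 = 9 rev/s.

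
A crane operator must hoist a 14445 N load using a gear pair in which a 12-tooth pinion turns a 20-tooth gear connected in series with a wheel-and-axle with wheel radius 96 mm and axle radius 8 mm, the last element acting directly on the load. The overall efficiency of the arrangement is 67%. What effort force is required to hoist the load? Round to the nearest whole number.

Gear pair MA = 20/12 = 1.6667.
Wheel-and-axle MA = R/r = 96/8 = 12.
Combined ideal MA = 1.6667 × 12 = 20.
Actual MA = 20 × 0.67 = 13.4.
Effort = load / actual MA = 14445 / 13.4 = 1078 N.

1078 N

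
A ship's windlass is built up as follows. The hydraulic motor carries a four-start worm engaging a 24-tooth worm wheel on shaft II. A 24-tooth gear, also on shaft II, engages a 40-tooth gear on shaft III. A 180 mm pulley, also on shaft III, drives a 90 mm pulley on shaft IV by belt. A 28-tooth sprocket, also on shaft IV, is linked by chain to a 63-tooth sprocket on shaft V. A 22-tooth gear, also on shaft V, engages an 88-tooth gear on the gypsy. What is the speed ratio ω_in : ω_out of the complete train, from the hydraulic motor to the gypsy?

45

Each stage contributes driven/driver: worm 24/4 = 6, gear mesh 40/24 = 1.6667, belt 90/180 = 0.5, chain 63/28 = 2.25, gear mesh 88/22 = 4.
Overall: 6 × 1.6667 × 0.5 × 2.25 × 4 = 45.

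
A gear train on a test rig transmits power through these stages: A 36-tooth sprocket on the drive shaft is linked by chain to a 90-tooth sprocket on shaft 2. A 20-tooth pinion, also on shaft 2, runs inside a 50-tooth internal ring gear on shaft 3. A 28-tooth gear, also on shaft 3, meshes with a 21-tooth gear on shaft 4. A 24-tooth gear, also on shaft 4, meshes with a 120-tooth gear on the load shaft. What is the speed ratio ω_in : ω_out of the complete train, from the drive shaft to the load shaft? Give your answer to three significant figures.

23.4

Each stage contributes driven/driver: chain 90/36 = 2.5, internal gear 50/20 = 2.5, gear mesh 21/28 = 0.75, gear mesh 120/24 = 5.
Overall: 2.5 × 2.5 × 0.75 × 5 = 23.438.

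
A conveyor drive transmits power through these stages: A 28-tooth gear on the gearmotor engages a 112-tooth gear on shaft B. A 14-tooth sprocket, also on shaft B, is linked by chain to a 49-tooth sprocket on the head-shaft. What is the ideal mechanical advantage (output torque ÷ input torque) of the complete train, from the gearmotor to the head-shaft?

14

Each stage contributes driven/driver: gear mesh 112/28 = 4, chain 49/14 = 3.5.
Overall: 4 × 3.5 = 14.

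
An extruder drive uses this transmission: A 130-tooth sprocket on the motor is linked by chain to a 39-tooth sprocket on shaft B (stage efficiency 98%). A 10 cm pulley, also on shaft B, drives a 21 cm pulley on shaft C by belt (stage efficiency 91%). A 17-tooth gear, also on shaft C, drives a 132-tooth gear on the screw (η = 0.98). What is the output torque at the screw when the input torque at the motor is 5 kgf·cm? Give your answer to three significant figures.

21.4 kgf·cm

After the chain (39/130): 5 × 0.3 × 0.98 = 1.47 kgf·cm
After the belt (21/10): 1.47 × 2.1 × 0.91 = 2.8092 kgf·cm
After the gear mesh (132/17): 2.8092 × 7.7647 × 0.98 = 21.376 kgf·cm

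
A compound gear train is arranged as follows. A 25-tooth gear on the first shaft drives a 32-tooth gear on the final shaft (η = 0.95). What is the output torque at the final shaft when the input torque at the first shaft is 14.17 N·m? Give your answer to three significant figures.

17.2 N·m

gear mesh 32/25 = 1.28 → τ = 14.17·1.28·0.95 = 17.231 N·m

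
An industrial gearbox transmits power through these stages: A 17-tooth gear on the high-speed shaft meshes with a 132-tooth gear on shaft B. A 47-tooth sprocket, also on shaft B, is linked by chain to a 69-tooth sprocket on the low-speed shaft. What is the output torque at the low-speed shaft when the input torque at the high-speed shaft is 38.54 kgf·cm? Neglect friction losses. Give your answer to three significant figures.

439 kgf·cm

gear mesh 132/17 = 7.7647 → τ = 38.54·7.7647 = 299.25 kgf·cm
chain 69/47 = 1.4681 → τ = 299.25·1.4681 = 439.33 kgf·cm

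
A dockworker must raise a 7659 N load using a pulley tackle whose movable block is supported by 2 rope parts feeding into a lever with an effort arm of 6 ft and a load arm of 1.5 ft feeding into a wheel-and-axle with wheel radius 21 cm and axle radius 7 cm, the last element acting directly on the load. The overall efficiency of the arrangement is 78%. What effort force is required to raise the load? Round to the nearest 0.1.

409.1 N

Block-and-tackle MA = number of supporting rope parts = 2.
Lever MA = effort arm / load arm = 6/1.5 = 4.
Wheel-and-axle MA = R/r = 21/7 = 3.
Combined ideal MA = 2 × 4 × 3 = 24.
Actual MA = 24 × 0.78 = 18.72.
Effort = load / actual MA = 7659 / 18.72 = 409.13 N.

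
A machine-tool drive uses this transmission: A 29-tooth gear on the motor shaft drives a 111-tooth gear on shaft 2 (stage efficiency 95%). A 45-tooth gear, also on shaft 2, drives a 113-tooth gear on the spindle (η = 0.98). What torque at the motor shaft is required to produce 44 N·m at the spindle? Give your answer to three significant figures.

4.92 N·m

Overall ratio R = 3.8276 × 2.5111 = 9.6115; overall efficiency η = 0.95 × 0.98 = 0.9310.
Input torque = output torque / (R × η) = 44 / (9.6115 × 0.9310) = 4.9171 N·m.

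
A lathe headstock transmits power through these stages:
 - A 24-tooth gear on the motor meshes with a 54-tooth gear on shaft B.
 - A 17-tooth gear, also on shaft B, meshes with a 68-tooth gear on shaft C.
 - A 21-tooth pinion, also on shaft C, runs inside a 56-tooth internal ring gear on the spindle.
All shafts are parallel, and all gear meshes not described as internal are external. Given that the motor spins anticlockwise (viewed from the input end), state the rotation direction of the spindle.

the motor → shaft B: external mesh, 1 reversal → CW.
shaft B → shaft C: external mesh, 1 reversal → CCW.
shaft C → the spindle: internal mesh, same direction → CCW.
2 reversals in total — an even number — so the spindle turns the same way as the motor.

anticlockwise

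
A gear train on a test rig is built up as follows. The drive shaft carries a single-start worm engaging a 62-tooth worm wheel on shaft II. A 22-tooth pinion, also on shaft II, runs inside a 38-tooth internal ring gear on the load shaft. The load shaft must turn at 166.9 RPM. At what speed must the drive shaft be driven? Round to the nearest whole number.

17873 RPM

Overall ratio R = 62 × 1.7273 = 107.09.
Required input speed = output speed × R = 166.9 × 107.09 = 17873 RPM.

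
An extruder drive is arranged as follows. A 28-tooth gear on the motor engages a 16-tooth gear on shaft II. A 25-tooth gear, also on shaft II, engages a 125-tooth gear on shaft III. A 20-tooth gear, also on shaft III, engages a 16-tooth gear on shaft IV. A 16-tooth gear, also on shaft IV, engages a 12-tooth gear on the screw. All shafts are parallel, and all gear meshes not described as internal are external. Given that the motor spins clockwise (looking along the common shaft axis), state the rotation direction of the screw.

clockwise

the motor → shaft II: external mesh, 1 reversal → CCW.
shaft II → shaft III: external mesh, 1 reversal → CW.
shaft III → shaft IV: external mesh, 1 reversal → CCW.
shaft IV → the screw: external mesh, 1 reversal → CW.
4 reversals in total — an even number — so the screw turns the same way as the motor.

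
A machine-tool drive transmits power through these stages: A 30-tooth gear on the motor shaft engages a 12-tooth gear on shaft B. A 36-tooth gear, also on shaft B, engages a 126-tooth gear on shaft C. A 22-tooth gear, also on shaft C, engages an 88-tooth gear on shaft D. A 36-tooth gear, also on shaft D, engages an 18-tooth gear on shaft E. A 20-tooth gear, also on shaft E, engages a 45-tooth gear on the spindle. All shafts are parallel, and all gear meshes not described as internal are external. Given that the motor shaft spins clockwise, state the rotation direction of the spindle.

counterclockwise

the motor shaft → shaft B: external mesh, 1 reversal → CCW.
shaft B → shaft C: external mesh, 1 reversal → CW.
shaft C → shaft D: external mesh, 1 reversal → CCW.
shaft D → shaft E: external mesh, 1 reversal → CW.
shaft E → the spindle: external mesh, 1 reversal → CCW.
5 reversals in total — an odd number — so the spindle turns opposite to the motor shaft.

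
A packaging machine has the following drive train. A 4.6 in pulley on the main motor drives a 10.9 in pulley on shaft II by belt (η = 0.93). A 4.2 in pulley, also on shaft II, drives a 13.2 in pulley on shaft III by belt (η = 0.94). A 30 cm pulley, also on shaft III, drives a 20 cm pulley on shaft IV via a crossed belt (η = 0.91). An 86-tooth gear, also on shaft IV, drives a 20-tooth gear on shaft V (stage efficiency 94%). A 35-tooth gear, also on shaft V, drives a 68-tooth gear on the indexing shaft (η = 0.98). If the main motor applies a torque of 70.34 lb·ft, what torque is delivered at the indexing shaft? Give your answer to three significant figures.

116 lb·ft

After the belt (10.9/4.6): 70.34 × 2.3696 × 0.93 = 155.01 lb·ft
After the belt (13.2/4.2): 155.01 × 3.1429 × 0.94 = 457.94 lb·ft
After the belt (20/30): 457.94 × 0.66667 × 0.91 = 277.82 lb·ft
After the gear mesh (20/86): 277.82 × 0.23256 × 0.94 = 60.732 lb·ft
After the gear mesh (68/35): 60.732 × 1.9429 × 0.98 = 115.63 lb·ft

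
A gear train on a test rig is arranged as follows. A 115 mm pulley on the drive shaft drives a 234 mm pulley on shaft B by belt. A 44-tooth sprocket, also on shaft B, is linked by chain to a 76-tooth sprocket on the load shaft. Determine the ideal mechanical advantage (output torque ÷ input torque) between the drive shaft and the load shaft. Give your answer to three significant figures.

3.51

Each stage contributes driven/driver: belt 234/115 = 2.0348, chain 76/44 = 1.7273.
Overall: 2.0348 × 1.7273 = 3.5146.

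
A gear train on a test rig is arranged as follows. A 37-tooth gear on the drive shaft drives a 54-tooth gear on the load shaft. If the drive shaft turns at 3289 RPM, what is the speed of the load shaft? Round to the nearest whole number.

Gear mesh: ratio = 54/37 = 1.4595, so the load shaft turns at 3289 / 1.4595 = 2253.6 RPM.

2254 RPM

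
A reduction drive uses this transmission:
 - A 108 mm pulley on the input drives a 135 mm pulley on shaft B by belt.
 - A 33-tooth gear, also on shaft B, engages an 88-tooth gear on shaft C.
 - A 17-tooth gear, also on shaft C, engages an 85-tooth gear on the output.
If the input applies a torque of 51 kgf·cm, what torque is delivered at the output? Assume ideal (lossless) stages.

After the belt (135/108): 51 × 1.25 = 63.75 kgf·cm
After the gear mesh (88/33): 63.75 × 2.6667 = 170 kgf·cm
After the gear mesh (85/17): 170 × 5 = 850 kgf·cm

850 kgf·cm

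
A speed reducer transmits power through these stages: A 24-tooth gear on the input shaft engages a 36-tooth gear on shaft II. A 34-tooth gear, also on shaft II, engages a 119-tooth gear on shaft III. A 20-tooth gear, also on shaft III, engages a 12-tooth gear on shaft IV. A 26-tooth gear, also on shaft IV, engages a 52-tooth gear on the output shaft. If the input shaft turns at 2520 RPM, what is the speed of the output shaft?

400 RPM

the input shaft → shaft II (gear mesh, 36/24): 2520 ÷ 1.5 = 1680 RPM
shaft II → shaft III (gear mesh, 119/34): 1680 ÷ 3.5 = 480 RPM
shaft III → shaft IV (gear mesh, 12/20): 480 ÷ 0.6 = 800 RPM
shaft IV → the output shaft (gear mesh, 52/26): 800 ÷ 2 = 400 RPM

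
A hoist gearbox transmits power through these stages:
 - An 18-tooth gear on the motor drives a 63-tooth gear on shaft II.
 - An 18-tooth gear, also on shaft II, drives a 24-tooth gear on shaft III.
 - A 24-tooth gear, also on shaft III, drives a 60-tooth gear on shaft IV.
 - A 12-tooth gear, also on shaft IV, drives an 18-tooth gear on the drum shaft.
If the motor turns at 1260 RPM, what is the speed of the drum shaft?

72 RPM

Gear mesh: ratio = 63/18 = 3.5, so shaft II turns at 1260 / 3.5 = 360 RPM.
Gear mesh: ratio = 24/18 = 1.3333, so shaft III turns at 360 / 1.3333 = 270 RPM.
Gear mesh: ratio = 60/24 = 2.5, so shaft IV turns at 270 / 2.5 = 108 RPM.
Gear mesh: ratio = 18/12 = 1.5, so the drum shaft turns at 108 / 1.5 = 72 RPM.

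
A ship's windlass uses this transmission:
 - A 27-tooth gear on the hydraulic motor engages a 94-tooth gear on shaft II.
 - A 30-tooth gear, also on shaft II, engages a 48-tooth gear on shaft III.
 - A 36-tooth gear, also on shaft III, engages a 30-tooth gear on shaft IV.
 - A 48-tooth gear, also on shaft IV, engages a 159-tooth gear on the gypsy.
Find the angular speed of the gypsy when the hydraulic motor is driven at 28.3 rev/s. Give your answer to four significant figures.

the hydraulic motor → shaft II (gear mesh, 94/27): 28.3 ÷ 3.4815 = 8.1287 rev/s
shaft II → shaft III (gear mesh, 48/30): 8.1287 ÷ 1.6 = 5.0805 rev/s
shaft III → shaft IV (gear mesh, 30/36): 5.0805 ÷ 0.83333 = 6.0965 rev/s
shaft IV → the gypsy (gear mesh, 159/48): 6.0965 ÷ 3.3125 = 1.8405 rev/s

1.840 rev/s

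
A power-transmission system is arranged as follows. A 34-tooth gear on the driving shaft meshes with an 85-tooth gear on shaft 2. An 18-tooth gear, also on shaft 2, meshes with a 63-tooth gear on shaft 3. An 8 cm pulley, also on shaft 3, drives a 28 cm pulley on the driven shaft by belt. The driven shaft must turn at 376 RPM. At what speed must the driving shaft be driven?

11515 RPM

Overall ratio R = 2.5 × 3.5 × 3.5 = 30.625.
Required input speed = output speed × R = 376 × 30.625 = 11515 RPM.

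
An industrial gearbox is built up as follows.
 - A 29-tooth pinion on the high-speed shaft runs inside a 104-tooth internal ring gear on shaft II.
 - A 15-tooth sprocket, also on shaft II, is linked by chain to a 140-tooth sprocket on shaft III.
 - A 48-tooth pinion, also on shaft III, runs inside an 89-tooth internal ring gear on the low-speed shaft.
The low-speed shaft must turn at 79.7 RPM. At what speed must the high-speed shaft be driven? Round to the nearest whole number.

4946 RPM

Overall ratio R = 3.5862 × 9.3333 × 1.8542 = 62.061.
Required input speed = output speed × R = 79.7 × 62.061 = 4946.3 RPM.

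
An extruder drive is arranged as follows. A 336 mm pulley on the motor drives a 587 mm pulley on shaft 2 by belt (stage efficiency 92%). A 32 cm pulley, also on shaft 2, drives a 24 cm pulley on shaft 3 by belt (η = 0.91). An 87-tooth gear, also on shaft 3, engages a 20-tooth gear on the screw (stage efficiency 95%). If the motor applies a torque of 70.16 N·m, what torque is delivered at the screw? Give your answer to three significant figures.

16.8 N·m

Belt: ratio = 587/336 = 1.747; torque at shaft 2 = 70.16 × 1.747 × 0.92 = 112.77 N·m.
Belt: ratio = 24/32 = 0.75; torque at shaft 3 = 112.77 × 0.75 × 0.91 = 76.962 N·m.
Gear mesh: ratio = 20/87 = 0.22989; torque at the screw = 76.962 × 0.22989 × 0.95 = 16.808 N·m.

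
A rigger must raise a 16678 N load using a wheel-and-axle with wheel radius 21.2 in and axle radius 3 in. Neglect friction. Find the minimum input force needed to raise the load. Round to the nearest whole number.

Wheel-and-axle MA = R/r = 21.2/3 = 7.0667.
Effort = load / MA = 16678 / 7.0667 = 2360.1 N.

2360 N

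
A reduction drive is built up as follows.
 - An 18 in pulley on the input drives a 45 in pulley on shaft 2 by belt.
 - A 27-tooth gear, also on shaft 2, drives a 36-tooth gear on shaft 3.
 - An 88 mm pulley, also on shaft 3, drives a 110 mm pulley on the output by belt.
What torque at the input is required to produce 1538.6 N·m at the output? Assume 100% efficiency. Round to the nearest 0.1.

Overall ratio R = 2.5 × 1.3333 × 1.25 = 4.1667.
Input torque = output torque / R = 1538.6 / 4.1667 = 369.26 N·m.

369.3 N·m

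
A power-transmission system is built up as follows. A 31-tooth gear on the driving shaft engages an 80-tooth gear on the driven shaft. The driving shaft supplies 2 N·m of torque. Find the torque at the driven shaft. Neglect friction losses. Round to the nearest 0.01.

5.16 N·m

Gear mesh: ratio = 80/31 = 2.5806; torque at the driven shaft = 2 × 2.5806 = 5.1613 N·m.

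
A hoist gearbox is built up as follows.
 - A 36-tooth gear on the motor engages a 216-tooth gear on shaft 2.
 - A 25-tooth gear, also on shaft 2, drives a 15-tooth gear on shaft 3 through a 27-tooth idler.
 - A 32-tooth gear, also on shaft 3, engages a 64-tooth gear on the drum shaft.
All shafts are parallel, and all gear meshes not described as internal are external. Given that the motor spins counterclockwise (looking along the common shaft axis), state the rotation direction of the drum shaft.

the motor → shaft 2: external mesh, 1 reversal → CW.
shaft 2 → shaft 3: driver → idler → driven is 2 external meshes, 2 reversals → CW.
shaft 3 → the drum shaft: external mesh, 1 reversal → CCW.
4 reversals in total — an even number — so the drum shaft turns the same way as the motor.

counterclockwise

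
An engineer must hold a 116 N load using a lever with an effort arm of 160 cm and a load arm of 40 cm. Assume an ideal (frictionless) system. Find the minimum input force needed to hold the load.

Lever MA = effort arm / load arm = 160/40 = 4.
Effort = load / MA = 116 / 4 = 29 N.

29 N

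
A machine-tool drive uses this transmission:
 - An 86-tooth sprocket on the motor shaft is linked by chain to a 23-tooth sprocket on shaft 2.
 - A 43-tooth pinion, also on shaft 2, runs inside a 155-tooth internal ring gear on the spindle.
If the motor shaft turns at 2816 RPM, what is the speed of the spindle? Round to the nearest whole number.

chain 23/86 = 0.26744 → 2816/0.26744 = 10529 RPM
internal gear 155/43 = 3.6047 → 10529/3.6047 = 2921.1 RPM

2921 RPM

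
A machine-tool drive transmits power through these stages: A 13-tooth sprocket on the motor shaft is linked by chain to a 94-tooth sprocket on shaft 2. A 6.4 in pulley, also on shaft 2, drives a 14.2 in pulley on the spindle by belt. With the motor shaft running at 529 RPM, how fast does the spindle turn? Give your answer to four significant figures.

32.97 RPM

chain 94/13 = 7.2308 → 529/7.2308 = 73.16 RPM
belt 14.2/6.4 = 2.2187 → 73.16/2.2187 = 32.973 RPM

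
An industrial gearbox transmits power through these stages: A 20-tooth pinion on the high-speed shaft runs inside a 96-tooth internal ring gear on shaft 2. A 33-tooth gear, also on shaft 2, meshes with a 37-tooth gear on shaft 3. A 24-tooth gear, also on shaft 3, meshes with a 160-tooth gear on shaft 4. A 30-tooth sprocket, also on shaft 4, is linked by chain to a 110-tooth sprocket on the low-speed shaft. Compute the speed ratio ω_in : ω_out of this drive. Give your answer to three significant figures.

132

Each stage contributes driven/driver: internal gear 96/20 = 4.8, gear mesh 37/33 = 1.1212, gear mesh 160/24 = 6.6667, chain 110/30 = 3.6667.
Overall: 4.8 × 1.1212 × 6.6667 × 3.6667 = 131.56.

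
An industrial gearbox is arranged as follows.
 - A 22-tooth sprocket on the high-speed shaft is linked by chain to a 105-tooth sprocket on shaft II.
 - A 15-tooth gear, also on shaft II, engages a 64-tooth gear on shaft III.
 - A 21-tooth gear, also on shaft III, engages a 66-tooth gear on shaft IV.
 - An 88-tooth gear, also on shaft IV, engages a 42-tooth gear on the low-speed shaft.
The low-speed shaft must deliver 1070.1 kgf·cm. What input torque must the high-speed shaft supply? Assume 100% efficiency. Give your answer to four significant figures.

35.03 kgf·cm

Overall ratio R = 4.7727 × 4.2667 × 3.1429 × 0.47727 = 30.545.
Input torque = output torque / R = 1070.1 / 30.545 = 35.033 kgf·cm.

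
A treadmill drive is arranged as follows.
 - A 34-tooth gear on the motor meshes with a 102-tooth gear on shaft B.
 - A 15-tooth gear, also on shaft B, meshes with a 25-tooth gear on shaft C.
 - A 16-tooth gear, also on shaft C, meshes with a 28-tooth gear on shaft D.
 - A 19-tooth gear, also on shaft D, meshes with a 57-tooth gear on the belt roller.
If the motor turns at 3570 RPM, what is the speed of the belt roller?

136 RPM

Gear mesh: ratio = 102/34 = 3, so shaft B turns at 3570 / 3 = 1190 RPM.
Gear mesh: ratio = 25/15 = 1.6667, so shaft C turns at 1190 / 1.6667 = 714 RPM.
Gear mesh: ratio = 28/16 = 1.75, so shaft D turns at 714 / 1.75 = 408 RPM.
Gear mesh: ratio = 57/19 = 3, so the belt roller turns at 408 / 3 = 136 RPM.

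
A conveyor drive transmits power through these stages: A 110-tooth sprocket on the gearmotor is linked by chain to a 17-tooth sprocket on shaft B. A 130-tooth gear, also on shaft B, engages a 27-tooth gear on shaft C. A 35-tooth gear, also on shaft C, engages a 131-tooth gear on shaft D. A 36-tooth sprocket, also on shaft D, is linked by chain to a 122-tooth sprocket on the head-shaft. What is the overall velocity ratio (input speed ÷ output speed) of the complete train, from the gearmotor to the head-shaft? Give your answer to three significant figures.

0.407

Each stage contributes driven/driver: chain 17/110 = 0.15455, gear mesh 27/130 = 0.20769, gear mesh 131/35 = 3.7429, chain 122/36 = 3.3889.
Overall: 0.15455 × 0.20769 × 3.7429 × 3.3889 = 0.40713.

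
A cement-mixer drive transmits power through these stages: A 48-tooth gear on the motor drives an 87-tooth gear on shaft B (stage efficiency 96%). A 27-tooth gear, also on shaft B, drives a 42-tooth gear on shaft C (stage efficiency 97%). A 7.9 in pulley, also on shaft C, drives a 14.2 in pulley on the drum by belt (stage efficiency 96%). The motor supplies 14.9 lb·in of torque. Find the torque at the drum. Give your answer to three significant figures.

67.5 lb·in

gear mesh 87/48 = 1.8125 → τ = 14.9·1.8125·0.96 = 25.926 lb·in
gear mesh 42/27 = 1.5556 → τ = 25.926·1.5556·0.97 = 39.119 lb·in
belt 14.2/7.9 = 1.7975 → τ = 39.119·1.7975·0.96 = 67.503 lb·in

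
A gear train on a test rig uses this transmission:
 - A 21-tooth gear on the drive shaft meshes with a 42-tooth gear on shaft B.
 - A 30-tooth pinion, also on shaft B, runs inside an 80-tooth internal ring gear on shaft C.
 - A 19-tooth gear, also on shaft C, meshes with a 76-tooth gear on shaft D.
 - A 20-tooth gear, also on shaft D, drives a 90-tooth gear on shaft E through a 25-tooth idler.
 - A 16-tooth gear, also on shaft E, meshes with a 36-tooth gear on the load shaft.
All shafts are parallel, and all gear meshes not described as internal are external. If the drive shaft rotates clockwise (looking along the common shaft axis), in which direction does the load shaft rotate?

counterclockwise

the drive shaft → shaft B: external mesh, 1 reversal → CCW.
shaft B → shaft C: internal mesh, same direction → CCW.
shaft C → shaft D: external mesh, 1 reversal → CW.
shaft D → shaft E: driver → idler → driven is 2 external meshes, 2 reversals → CW.
shaft E → the load shaft: external mesh, 1 reversal → CCW.
5 reversals in total — an odd number — so the load shaft turns opposite to the drive shaft.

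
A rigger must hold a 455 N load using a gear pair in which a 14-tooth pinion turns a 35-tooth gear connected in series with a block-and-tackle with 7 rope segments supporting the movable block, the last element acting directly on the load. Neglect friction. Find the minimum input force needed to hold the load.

26 N

Gear pair MA = 35/14 = 2.5.
Block-and-tackle MA = number of supporting rope parts = 7.
Combined ideal MA = 2.5 × 7 = 17.5.
Effort = load / MA = 455 / 17.5 = 26 N.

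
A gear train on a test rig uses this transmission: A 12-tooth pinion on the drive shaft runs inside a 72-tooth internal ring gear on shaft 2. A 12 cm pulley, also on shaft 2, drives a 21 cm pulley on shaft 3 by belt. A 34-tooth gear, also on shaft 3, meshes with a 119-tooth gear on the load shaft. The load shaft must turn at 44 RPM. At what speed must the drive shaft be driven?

1617 RPM

Overall ratio R = 6 × 1.75 × 3.5 = 36.75.
Required input speed = output speed × R = 44 × 36.75 = 1617 RPM.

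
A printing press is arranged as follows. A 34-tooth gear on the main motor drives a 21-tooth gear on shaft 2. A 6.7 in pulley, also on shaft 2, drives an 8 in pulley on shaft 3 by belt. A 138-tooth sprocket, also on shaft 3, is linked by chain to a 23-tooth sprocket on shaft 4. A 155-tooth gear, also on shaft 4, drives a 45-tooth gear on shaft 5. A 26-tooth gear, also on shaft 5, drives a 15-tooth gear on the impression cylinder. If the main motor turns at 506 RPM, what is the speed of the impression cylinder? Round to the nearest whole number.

Gear mesh: ratio = 21/34 = 0.61765, so shaft 2 turns at 506 / 0.61765 = 819.24 RPM.
Belt: ratio = 8/6.7 = 1.194, so shaft 3 turns at 819.24 / 1.194 = 686.11 RPM.
Chain: ratio = 23/138 = 0.16667, so shaft 4 turns at 686.11 / 0.16667 = 4116.7 RPM.
Gear mesh: ratio = 45/155 = 0.29032, so shaft 5 turns at 4116.7 / 0.29032 = 14180 RPM.
Gear mesh: ratio = 15/26 = 0.57692, so the impression cylinder turns at 14180 / 0.57692 = 24578 RPM.

24578 RPM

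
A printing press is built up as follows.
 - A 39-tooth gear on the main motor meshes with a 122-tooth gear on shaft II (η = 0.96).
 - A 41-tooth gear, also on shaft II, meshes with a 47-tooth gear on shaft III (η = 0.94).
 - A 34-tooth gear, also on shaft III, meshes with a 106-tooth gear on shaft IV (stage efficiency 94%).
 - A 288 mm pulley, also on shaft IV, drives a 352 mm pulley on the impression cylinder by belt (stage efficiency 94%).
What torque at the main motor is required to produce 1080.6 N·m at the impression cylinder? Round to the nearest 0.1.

Overall ratio R = 3.1282 × 1.1463 × 3.1176 × 1.2222 = 13.664; overall efficiency η = 0.96 × 0.94 × 0.94 × 0.94 = 0.7974.
Input torque = output torque / (R × η) = 1080.6 / (13.664 × 0.7974) = 99.18 N·m.

99.2 N·m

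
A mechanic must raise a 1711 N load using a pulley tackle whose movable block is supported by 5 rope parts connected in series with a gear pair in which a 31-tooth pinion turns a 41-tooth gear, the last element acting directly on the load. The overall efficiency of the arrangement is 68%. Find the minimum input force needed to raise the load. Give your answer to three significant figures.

380 N

Block-and-tackle MA = number of supporting rope parts = 5.
Gear pair MA = 41/31 = 1.3226.
Combined ideal MA = 5 × 1.3226 = 6.6129.
Actual MA = 6.6129 × 0.68 = 4.4968.
Effort = load / actual MA = 1711 / 4.4968 = 380.49 N.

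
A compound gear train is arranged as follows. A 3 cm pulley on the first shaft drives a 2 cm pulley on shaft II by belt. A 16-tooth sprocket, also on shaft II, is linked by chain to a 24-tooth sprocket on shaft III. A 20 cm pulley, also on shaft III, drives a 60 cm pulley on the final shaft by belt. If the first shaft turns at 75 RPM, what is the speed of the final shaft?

belt 2/3 = 0.66667 → 75/0.66667 = 112.5 RPM
chain 24/16 = 1.5 → 112.5/1.5 = 75 RPM
belt 60/20 = 3 → 75/3 = 25 RPM

25 RPM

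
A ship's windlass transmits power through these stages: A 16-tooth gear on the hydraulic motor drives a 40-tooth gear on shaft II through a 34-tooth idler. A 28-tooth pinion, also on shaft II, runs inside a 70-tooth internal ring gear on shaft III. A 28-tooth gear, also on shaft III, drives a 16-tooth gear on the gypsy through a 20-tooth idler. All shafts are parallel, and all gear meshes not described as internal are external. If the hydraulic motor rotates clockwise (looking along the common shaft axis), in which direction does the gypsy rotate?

the hydraulic motor → shaft II: driver → idler → driven is 2 external meshes, 2 reversals → CW.
shaft II → shaft III: internal mesh, same direction → CW.
shaft III → the gypsy: driver → idler → driven is 2 external meshes, 2 reversals → CW.
4 reversals in total — an even number — so the gypsy turns the same way as the hydraulic motor.

clockwise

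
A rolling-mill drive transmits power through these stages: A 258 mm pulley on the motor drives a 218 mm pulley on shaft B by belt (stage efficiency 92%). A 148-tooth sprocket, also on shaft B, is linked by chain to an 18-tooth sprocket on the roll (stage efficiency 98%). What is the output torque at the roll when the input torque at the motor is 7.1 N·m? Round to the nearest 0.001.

belt 218/258 = 0.84496 → τ = 7.1·0.84496·0.92 = 5.5193 N·m
chain 18/148 = 0.12162 → τ = 5.5193·0.12162·0.98 = 0.65784 N·m

0.658 N·m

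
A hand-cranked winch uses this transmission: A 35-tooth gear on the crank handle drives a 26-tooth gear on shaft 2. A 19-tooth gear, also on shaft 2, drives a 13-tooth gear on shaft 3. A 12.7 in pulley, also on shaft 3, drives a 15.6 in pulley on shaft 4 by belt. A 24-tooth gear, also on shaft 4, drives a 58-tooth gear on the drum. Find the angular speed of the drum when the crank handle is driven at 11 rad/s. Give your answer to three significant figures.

7.29 rad/s

the crank handle → shaft 2 (gear mesh, 26/35): 11 ÷ 0.74286 = 14.808 rad/s
shaft 2 → shaft 3 (gear mesh, 13/19): 14.808 ÷ 0.68421 = 21.642 rad/s
shaft 3 → shaft 4 (belt, 15.6/12.7): 21.642 ÷ 1.2283 = 17.619 rad/s
shaft 4 → the drum (gear mesh, 58/24): 17.619 ÷ 2.4167 = 7.2905 rad/s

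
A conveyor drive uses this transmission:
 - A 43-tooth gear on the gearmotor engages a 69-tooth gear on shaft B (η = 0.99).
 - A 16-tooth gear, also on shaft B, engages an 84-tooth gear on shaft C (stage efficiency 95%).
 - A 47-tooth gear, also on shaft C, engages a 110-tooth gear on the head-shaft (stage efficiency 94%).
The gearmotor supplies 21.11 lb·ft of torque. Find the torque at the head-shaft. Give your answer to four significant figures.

368.0 lb·ft

Gear mesh: ratio = 69/43 = 1.6047; torque at shaft B = 21.11 × 1.6047 × 0.99 = 33.535 lb·ft.
Gear mesh: ratio = 84/16 = 5.25; torque at shaft C = 33.535 × 5.25 × 0.95 = 167.26 lb·ft.
Gear mesh: ratio = 110/47 = 2.3404; torque at the head-shaft = 167.26 × 2.3404 × 0.94 = 367.97 lb·ft.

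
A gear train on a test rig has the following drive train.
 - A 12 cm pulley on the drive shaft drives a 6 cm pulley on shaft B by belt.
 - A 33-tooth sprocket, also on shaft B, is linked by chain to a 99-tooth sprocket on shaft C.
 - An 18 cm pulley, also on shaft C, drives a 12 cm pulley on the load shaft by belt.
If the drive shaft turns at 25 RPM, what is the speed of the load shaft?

belt 6/12 = 0.5 → 25/0.5 = 50 RPM
chain 99/33 = 3 → 50/3 = 16.667 RPM
belt 12/18 = 0.66667 → 16.667/0.66667 = 25 RPM

25 RPM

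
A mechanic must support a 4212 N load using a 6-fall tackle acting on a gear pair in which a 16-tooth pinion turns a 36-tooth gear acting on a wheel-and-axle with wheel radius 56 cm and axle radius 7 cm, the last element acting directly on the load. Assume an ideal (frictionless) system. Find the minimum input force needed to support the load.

Block-and-tackle MA = number of supporting rope parts = 6.
Gear pair MA = 36/16 = 2.25.
Wheel-and-axle MA = R/r = 56/7 = 8.
Combined ideal MA = 6 × 2.25 × 8 = 108.
Effort = load / MA = 4212 / 108 = 39 N.

39 N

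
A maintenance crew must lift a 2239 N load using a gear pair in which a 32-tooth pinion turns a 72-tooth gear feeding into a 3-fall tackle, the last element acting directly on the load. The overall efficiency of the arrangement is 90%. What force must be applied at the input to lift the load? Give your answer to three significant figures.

369 N

Gear pair MA = 72/32 = 2.25.
Block-and-tackle MA = number of supporting rope parts = 3.
Combined ideal MA = 2.25 × 3 = 6.75.
Actual MA = 6.75 × 0.90 = 6.075.
Effort = load / actual MA = 2239 / 6.075 = 368.56 N.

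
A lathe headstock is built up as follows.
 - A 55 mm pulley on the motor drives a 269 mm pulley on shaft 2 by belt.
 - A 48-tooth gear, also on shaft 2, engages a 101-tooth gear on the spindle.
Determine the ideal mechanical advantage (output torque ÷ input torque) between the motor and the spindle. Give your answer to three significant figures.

10.3

Each stage contributes driven/driver: belt 269/55 = 4.8909, gear mesh 101/48 = 2.1042.
Overall: 4.8909 × 2.1042 = 10.291.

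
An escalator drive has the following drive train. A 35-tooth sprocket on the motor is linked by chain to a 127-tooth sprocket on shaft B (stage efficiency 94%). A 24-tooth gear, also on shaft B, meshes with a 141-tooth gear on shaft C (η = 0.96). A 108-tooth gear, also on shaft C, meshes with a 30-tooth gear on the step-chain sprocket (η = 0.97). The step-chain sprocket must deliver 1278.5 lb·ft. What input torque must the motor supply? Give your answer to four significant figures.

246.7 lb·ft

Overall ratio R = 3.6286 × 5.875 × 0.27778 = 5.9216; overall efficiency η = 0.94 × 0.96 × 0.97 = 0.8753.
Input torque = output torque / (R × η) = 1278.5 / (5.9216 × 0.8753) = 246.65 lb·ft.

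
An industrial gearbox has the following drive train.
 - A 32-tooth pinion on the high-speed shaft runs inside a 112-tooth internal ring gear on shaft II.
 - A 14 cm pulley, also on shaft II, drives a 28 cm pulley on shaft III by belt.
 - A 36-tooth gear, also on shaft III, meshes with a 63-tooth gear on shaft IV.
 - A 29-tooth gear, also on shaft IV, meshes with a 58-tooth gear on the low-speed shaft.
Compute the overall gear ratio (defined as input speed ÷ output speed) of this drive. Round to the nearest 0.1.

Each stage contributes driven/driver: internal gear 112/32 = 3.5, belt 28/14 = 2, gear mesh 63/36 = 1.75, gear mesh 58/29 = 2.
Overall: 3.5 × 2 × 1.75 × 2 = 24.5.

24.5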